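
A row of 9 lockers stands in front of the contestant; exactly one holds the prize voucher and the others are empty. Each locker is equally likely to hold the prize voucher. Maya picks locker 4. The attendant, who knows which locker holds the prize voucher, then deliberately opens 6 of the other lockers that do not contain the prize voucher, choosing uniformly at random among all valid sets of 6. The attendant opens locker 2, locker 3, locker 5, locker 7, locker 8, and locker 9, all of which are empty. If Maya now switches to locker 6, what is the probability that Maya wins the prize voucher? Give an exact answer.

Condition on the true location of the prize voucher.
If it is in either of lockers 1 and 6 (prior 1/9 each): the attendant has 7 equally likely choices, so probability 1/7; weight (1/9)·(1/7) = 1/63 each.
If it is in any of lockers 2, 3, 5, 7, 8, and 9 (prior 1/9 each): that locker was opened and seen not to hold the prize — ruled out; weight (1/9)·0 = 0 each.
If it is in locker 4 (prior 1/9): the attendant has 28 equally likely choices, so probability 1/28; weight (1/9)·(1/28) = 1/252.
The weights sum to 1/28.
So P(the prize voucher in locker 6 | the attendant opened locker 2, locker 3, locker 5, locker 7, locker 8, and locker 9) = (1/63) / (1/28) = 4/9.

4/9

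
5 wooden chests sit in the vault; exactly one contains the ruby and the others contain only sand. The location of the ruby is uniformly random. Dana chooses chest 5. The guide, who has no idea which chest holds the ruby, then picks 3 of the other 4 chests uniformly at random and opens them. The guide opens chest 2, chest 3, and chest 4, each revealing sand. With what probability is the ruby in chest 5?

Because the guide chose which chests to open without knowing where the ruby is, the choice is independent of the prize location. Learning that none of the 3 opened chests holds the ruby simply rules out those 3 locations and leaves the remaining 2 chests still equally likely by symmetry.
So P(the ruby in chest 5) = 1/2.

1/2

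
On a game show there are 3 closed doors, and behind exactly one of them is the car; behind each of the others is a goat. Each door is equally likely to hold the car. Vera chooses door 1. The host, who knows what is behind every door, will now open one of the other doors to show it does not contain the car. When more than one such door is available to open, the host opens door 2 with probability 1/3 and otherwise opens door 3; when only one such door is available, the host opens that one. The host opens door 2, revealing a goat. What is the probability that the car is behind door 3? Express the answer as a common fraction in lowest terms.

3/4

Condition on the true location of the car.
If it is behind door 1 (prior 1/3): door 2 is available, opened with probability 1/3; weight (1/3)·(1/3) = 1/9.
If it is behind door 2 (prior 1/3): the host opened door 2, so this case is ruled out; weight (1/3)·0 = 0.
If it is behind door 3 (prior 1/3): only door 2 is available, probability 1; weight (1/3)·1 = 1/3.
The weights sum to 4/9.
So P(the car behind door 3 | the host opened door 2) = (1/3) / (4/9) = 3/4.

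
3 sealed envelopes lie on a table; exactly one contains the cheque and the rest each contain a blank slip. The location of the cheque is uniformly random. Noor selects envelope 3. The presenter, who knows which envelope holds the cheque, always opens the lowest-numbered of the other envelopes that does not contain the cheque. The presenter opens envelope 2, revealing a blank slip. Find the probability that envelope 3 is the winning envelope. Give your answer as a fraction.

Condition on the true location of the cheque.
If it is in envelope 1 (prior 1/3): envelope 2 is the lowest-numbered option available, probability 1; weight (1/3)·1 = 1/3.
If it is in envelope 2 (prior 1/3): the presenter opened envelope 2, so this case is ruled out; weight (1/3)·0 = 0.
If it is in envelope 3 (prior 1/3): the presenter would have opened envelope 1 instead, probability 0; weight (1/3)·0 = 0.
The weights sum to 1/3.
So P(the cheque in envelope 3 | the presenter opened envelope 2) = 0 / (1/3) = 0.

0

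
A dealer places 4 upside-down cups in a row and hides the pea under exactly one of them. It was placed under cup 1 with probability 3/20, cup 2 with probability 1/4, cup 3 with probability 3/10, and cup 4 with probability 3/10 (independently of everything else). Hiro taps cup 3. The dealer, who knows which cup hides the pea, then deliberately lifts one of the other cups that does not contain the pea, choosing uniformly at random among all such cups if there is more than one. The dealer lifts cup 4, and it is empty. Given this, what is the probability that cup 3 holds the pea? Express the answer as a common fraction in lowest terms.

Consider each possible location of the pea in turn.
If it is under cup 1 (prior 3/20): the dealer has 2 equally likely choices, so probability 1/2; weight (3/20)·(1/2) = 3/40.
If it is under cup 2 (prior 1/4): the dealer has 2 equally likely choices, so probability 1/2; weight (1/4)·(1/2) = 1/8.
If it is under cup 3 (prior 3/10): the dealer has 3 equally likely choices, so probability 1/3; weight (3/10)·(1/3) = 1/10.
If it is under cup 4 (prior 3/10): the dealer opened cup 4, so this case is ruled out; weight (3/10)·0 = 0.
The weights sum to 3/10.
So P(the pea under cup 3 | the dealer opened cup 4) = (1/10) / (3/10) = 1/3.

1/3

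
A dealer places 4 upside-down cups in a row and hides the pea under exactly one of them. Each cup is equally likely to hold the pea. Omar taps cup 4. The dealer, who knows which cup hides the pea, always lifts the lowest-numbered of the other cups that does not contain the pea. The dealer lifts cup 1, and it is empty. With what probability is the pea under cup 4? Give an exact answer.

Consider each possible location of the pea in turn.
If it is under cup 1 (prior 1/4): the dealer opened cup 1, so this case is ruled out; weight (1/4)·0 = 0.
If it is under any of cups 2, 3, and 4 (prior 1/4 each): cup 1 is the lowest-numbered option available, probability 1; weight (1/4)·1 = 1/4 each.
The weights sum to 3/4.
So P(the pea under cup 4 | the dealer opened cup 1) = (1/4) / (3/4) = 1/3.

1/3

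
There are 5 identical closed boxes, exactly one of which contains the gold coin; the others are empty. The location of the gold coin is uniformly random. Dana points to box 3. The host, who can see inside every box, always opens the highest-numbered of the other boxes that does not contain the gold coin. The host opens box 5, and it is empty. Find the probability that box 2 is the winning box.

1/4

Apply Bayes' rule, conditioning on where the gold coin actually is.
If it is in any of boxes 1, 2, 3, and 4 (prior 1/5 each): box 5 is the highest-numbered option available, probability 1; weight (1/5)·1 = 1/5 each.
If it is in box 5 (prior 1/5): the host opened box 5, so this case is ruled out; weight (1/5)·0 = 0.
The weights sum to 4/5.
So P(the gold coin in box 2 | the host opened box 5) = (1/5) / (4/5) = 1/4.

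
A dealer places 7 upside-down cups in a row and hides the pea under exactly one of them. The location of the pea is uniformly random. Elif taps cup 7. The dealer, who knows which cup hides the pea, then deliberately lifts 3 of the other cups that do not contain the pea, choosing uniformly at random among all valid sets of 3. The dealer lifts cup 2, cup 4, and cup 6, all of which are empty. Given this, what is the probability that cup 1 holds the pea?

2/7

Condition on the true location of the pea.
If it is under any of cups 1, 3, and 5 (prior 1/7 each): the dealer has 10 equally likely choices, so probability 1/10; weight (1/7)·(1/10) = 1/70 each.
If it is under any of cups 2, 4, and 6 (prior 1/7 each): that cup was opened and seen not to hold the prize — ruled out; weight (1/7)·0 = 0 each.
If it is under cup 7 (prior 1/7): the dealer has 20 equally likely choices, so probability 1/20; weight (1/7)·(1/20) = 1/140.
The weights sum to 1/20.
So P(the pea under cup 1 | the dealer opened cup 2, cup 4, and cup 6) = (1/70) / (1/20) = 2/7.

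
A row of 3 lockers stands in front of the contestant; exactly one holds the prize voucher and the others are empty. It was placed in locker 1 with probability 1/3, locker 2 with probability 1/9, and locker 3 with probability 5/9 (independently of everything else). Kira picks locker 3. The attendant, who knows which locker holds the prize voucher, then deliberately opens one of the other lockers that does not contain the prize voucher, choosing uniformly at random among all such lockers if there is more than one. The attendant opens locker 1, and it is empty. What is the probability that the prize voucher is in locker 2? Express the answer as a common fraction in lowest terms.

Condition on the true location of the prize voucher.
If it is in locker 1 (prior 1/3): the attendant opened locker 1, so this case is ruled out; weight (1/3)·0 = 0.
If it is in locker 2 (prior 1/9): the attendant has no choice, probability 1; weight (1/9)·1 = 1/9.
If it is in locker 3 (prior 5/9): the attendant has 2 equally likely choices, so probability 1/2; weight (5/9)·(1/2) = 5/18.
The weights sum to 7/18.
So P(the prize voucher in locker 2 | the attendant opened locker 1) = (1/9) / (7/18) = 2/7.

2/7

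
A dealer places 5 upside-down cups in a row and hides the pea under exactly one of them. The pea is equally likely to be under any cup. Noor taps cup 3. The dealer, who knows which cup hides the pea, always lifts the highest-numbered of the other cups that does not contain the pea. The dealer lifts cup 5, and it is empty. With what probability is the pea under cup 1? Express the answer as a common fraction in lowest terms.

Apply Bayes' rule, conditioning on where the pea actually is.
If it is under any of cups 1, 2, 3, and 4 (prior 1/5 each): cup 5 is the highest-numbered option available, probability 1; weight (1/5)·1 = 1/5 each.
If it is under cup 5 (prior 1/5): the dealer opened cup 5, so this case is ruled out; weight (1/5)·0 = 0.
The weights sum to 4/5.
So P(the pea under cup 1 | the dealer opened cup 5) = (1/5) / (4/5) = 1/4.

1/4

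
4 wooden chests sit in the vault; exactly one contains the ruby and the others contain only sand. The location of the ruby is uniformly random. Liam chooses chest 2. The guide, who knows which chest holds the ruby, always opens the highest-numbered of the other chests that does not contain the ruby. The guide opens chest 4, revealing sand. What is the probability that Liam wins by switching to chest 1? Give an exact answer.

Apply Bayes' rule, conditioning on where the ruby actually is.
If it is in any of chests 1, 2, and 3 (prior 1/4 each): chest 4 is the highest-numbered option available, probability 1; weight (1/4)·1 = 1/4 each.
If it is in chest 4 (prior 1/4): the guide opened chest 4, so this case is ruled out; weight (1/4)·0 = 0.
The weights sum to 3/4.
So P(the ruby in chest 1 | the guide opened chest 4) = (1/4) / (3/4) = 1/3.

1/3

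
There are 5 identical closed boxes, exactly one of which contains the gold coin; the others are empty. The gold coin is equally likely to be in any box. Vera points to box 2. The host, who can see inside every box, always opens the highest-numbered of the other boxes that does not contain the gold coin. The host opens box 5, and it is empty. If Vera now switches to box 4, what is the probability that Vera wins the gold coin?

Condition on the true location of the gold coin.
If it is in any of boxes 1, 2, 3, and 4 (prior 1/5 each): box 5 is the highest-numbered option available, probability 1; weight (1/5)·1 = 1/5 each.
If it is in box 5 (prior 1/5): the host opened box 5, so this case is ruled out; weight (1/5)·0 = 0.
The weights sum to 4/5.
So P(the gold coin in box 4 | the host opened box 5) = (1/5) / (4/5) = 1/4.

1/4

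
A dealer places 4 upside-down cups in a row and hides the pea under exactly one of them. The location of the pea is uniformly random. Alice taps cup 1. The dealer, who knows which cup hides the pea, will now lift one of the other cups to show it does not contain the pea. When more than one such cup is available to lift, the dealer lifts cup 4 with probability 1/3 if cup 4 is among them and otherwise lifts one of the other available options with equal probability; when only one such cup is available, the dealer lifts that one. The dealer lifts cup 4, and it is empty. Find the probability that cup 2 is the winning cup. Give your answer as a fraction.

Condition on the true location of the pea.
If it is under any of cups 1, 2, and 3 (prior 1/4 each): cup 4 is available, opened with probability 1/3; weight (1/4)·(1/3) = 1/12 each.
If it is under cup 4 (prior 1/4): the dealer opened cup 4, so this case is ruled out; weight (1/4)·0 = 0.
The weights sum to 1/4.
So P(the pea under cup 2 | the dealer opened cup 4) = (1/12) / (1/4) = 1/3.

1/3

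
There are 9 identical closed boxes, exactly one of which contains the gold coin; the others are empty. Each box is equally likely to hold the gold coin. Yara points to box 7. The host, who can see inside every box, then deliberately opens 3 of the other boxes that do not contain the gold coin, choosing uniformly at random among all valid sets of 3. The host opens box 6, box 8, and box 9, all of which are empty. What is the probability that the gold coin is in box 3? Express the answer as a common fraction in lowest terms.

8/45

Consider each possible location of the gold coin in turn.
If it is in any of boxes 1, 2, 3, 4, and 5 (prior 1/9 each): the host has 35 equally likely choices, so probability 1/35; weight (1/9)·(1/35) = 1/315 each.
If it is in any of boxes 6, 8, and 9 (prior 1/9 each): that box was opened and seen not to hold the prize — ruled out; weight (1/9)·0 = 0 each.
If it is in box 7 (prior 1/9): the host has 56 equally likely choices, so probability 1/56; weight (1/9)·(1/56) = 1/504.
The weights sum to 1/56.
So P(the gold coin in box 3 | the host opened box 6, box 8, and box 9) = (1/315) / (1/56) = 8/45.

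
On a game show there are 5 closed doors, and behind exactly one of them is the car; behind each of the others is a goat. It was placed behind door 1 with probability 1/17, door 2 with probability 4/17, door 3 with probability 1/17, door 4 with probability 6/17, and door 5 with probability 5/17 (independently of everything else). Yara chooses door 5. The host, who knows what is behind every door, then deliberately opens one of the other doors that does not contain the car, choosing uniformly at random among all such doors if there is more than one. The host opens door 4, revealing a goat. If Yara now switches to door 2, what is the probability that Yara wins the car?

Apply Bayes' rule, conditioning on where the car actually is.
If it is behind either of doors 1 and 3 (prior 1/17 each): the host has 3 equally likely choices, so probability 1/3; weight (1/17)·(1/3) = 1/51 each.
If it is behind door 2 (prior 4/17): the host has 3 equally likely choices, so probability 1/3; weight (4/17)·(1/3) = 4/51.
If it is behind door 4 (prior 6/17): the host opened door 4, so this case is ruled out; weight (6/17)·0 = 0.
If it is behind door 5 (prior 5/17): the host has 4 equally likely choices, so probability 1/4; weight (5/17)·(1/4) = 5/68.
The weights sum to 13/68.
So P(the car behind door 2 | the host opened door 4) = (4/51) / (13/68) = 16/39.

16/39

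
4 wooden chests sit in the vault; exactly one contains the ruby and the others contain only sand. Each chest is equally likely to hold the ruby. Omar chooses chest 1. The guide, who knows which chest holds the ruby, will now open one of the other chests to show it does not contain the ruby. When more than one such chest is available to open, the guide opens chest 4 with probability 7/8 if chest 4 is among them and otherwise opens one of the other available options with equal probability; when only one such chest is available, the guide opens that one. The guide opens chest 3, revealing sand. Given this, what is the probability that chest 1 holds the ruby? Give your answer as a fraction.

1/11

Apply Bayes' rule, conditioning on where the ruby actually is.
If it is in chest 1 (prior 1/4): chest 4 is available but not opened; chest 3 gets probability (1 − 7/8)/2 = 1/16; weight (1/4)·(1/16) = 1/64.
If it is in chest 2 (prior 1/4): chest 4 is available but not opened, probability 1/8; weight (1/4)·(1/8) = 1/32.
If it is in chest 3 (prior 1/4): the guide opened chest 3, so this case is ruled out; weight (1/4)·0 = 0.
If it is in chest 4 (prior 1/4): chest 4 holds the prize so is unavailable; the guide chooses uniformly among the 2 others, probability 1/2; weight (1/4)·(1/2) = 1/8.
The weights sum to 11/64.
So P(the ruby in chest 1 | the guide opened chest 3) = (1/64) / (11/64) = 1/11.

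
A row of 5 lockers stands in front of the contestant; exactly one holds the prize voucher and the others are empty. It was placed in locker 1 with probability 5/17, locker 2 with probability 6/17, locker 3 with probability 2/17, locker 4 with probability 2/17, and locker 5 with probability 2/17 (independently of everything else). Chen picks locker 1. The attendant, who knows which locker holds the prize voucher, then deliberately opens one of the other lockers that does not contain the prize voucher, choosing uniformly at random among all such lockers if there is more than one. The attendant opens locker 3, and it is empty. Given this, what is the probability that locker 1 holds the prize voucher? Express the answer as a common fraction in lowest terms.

3/11

Consider each possible location of the prize voucher in turn.
If it is in locker 1 (prior 5/17): the attendant has 4 equally likely choices, so probability 1/4; weight (5/17)·(1/4) = 5/68.
If it is in locker 2 (prior 6/17): the attendant has 3 equally likely choices, so probability 1/3; weight (6/17)·(1/3) = 2/17.
If it is in locker 3 (prior 2/17): the attendant opened locker 3, so this case is ruled out; weight (2/17)·0 = 0.
If it is in either of lockers 4 and 5 (prior 2/17 each): the attendant has 3 equally likely choices, so probability 1/3; weight (2/17)·(1/3) = 2/51 each.
The weights sum to 55/204.
So P(the prize voucher in locker 1 | the attendant opened locker 3) = (5/68) / (55/204) = 3/11.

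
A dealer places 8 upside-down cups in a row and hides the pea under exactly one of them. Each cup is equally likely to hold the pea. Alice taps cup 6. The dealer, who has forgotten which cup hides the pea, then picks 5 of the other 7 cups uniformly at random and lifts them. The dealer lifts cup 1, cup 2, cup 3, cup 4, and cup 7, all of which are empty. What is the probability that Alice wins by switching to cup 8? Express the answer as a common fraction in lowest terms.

1/3

Apply Bayes' rule, conditioning on where the pea actually is.
If it is under any of cups 1, 2, 3, 4, and 7 (prior 1/8 each): that cup was opened and seen not to hold the prize — ruled out; weight (1/8)·0 = 0 each.
If it is under any of cups 5, 6, and 8 (prior 1/8 each): the dealer picks exactly this set with probability 1/21 regardless, and none is the prize; weight (1/8)·(1/21) = 1/168 each.
The weights sum to 1/56.
So P(the pea under cup 8 | the dealer opened cup 1, cup 2, cup 3, cup 4, and cup 7) = (1/168) / (1/56) = 1/3.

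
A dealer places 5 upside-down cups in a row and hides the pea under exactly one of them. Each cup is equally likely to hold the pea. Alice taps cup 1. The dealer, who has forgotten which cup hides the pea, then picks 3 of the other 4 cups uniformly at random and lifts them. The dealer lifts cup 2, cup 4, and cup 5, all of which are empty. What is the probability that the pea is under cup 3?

Because the dealer chose which cups to lift without knowing where the pea is, the choice is independent of the prize location. Learning that none of the 3 opened cups holds the pea simply rules out those 3 locations and leaves the remaining 2 cups still equally likely by symmetry.
So P(the pea under cup 3) = 1/2.

1/2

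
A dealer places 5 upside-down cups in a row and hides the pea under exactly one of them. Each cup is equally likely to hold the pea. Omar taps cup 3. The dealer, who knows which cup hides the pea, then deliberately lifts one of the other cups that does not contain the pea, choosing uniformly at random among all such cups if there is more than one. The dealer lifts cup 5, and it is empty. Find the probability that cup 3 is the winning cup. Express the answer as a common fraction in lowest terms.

Apply Bayes' rule, conditioning on where the pea actually is.
If it is under any of cups 1, 2, and 4 (prior 1/5 each): the dealer has 3 equally likely choices, so probability 1/3; weight (1/5)·(1/3) = 1/15 each.
If it is under cup 3 (prior 1/5): the dealer has 4 equally likely choices, so probability 1/4; weight (1/5)·(1/4) = 1/20.
If it is under cup 5 (prior 1/5): the dealer opened cup 5, so this case is ruled out; weight (1/5)·0 = 0.
The weights sum to 1/4.
So P(the pea under cup 3 | the dealer opened cup 5) = (1/20) / (1/4) = 1/5.

1/5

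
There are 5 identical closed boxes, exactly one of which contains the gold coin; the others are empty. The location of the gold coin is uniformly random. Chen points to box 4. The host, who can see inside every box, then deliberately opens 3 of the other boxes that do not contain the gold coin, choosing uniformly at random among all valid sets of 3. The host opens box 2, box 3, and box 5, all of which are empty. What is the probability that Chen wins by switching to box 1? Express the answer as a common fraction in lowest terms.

Apply Bayes' rule, conditioning on where the gold coin actually is.
If it is in box 1 (prior 1/5): the host has no choice, probability 1; weight (1/5)·1 = 1/5.
If it is in any of boxes 2, 3, and 5 (prior 1/5 each): that box was opened and seen not to hold the prize — ruled out; weight (1/5)·0 = 0 each.
If it is in box 4 (prior 1/5): the host has 4 equally likely choices, so probability 1/4; weight (1/5)·(1/4) = 1/20.
The weights sum to 1/4.
So P(the gold coin in box 1 | the host opened box 2, box 3, and box 5) = (1/5) / (1/4) = 4/5.

4/5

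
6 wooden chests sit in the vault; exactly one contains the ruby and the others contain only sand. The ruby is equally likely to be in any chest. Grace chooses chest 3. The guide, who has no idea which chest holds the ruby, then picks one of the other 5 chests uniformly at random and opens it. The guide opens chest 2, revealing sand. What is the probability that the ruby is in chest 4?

1/5

Condition on the true location of the ruby.
If it is in any of chests 1, 3, 4, 5, and 6 (prior 1/6 each): the guide picks chest 2 with probability 1/5 regardless, and it is not the prize; weight (1/6)·(1/5) = 1/30 each.
If it is in chest 2 (prior 1/6): the guide opened chest 2, so this case is ruled out; weight (1/6)·0 = 0.
The weights sum to 1/6.
So P(the ruby in chest 4 | the guide opened chest 2) = (1/30) / (1/6) = 1/5.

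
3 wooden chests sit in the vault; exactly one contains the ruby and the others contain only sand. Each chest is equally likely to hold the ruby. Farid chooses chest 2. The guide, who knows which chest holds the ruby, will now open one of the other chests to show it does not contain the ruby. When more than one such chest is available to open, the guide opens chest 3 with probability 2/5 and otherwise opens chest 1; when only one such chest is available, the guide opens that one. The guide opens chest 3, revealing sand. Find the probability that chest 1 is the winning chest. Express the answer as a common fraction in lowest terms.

Consider each possible location of the ruby in turn.
If it is in chest 1 (prior 1/3): only chest 3 is available, probability 1; weight (1/3)·1 = 1/3.
If it is in chest 2 (prior 1/3): chest 3 is available, opened with probability 2/5; weight (1/3)·(2/5) = 2/15.
If it is in chest 3 (prior 1/3): the guide opened chest 3, so this case is ruled out; weight (1/3)·0 = 0.
The weights sum to 7/15.
So P(the ruby in chest 1 | the guide opened chest 3) = (1/3) / (7/15) = 5/7.

5/7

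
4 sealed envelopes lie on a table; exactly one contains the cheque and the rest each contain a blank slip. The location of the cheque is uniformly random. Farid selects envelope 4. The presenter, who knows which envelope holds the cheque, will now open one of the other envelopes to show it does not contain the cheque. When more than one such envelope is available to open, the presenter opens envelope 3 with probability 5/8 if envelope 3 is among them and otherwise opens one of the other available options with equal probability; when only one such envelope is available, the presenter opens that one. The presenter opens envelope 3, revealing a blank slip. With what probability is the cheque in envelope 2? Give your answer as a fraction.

1/3

Consider each possible location of the cheque in turn.
If it is in any of envelopes 1, 2, and 4 (prior 1/4 each): envelope 3 is available, opened with probability 5/8; weight (1/4)·(5/8) = 5/32 each.
If it is in envelope 3 (prior 1/4): the presenter opened envelope 3, so this case is ruled out; weight (1/4)·0 = 0.
The weights sum to 15/32.
So P(the cheque in envelope 2 | the presenter opened envelope 3) = (5/32) / (15/32) = 1/3.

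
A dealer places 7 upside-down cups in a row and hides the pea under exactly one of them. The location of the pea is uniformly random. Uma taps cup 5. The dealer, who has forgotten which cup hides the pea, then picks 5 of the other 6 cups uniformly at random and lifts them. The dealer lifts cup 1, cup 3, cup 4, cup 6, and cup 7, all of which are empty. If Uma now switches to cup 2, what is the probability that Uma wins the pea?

1/2

Condition on the true location of the pea.
If it is under any of cups 1, 3, 4, 6, and 7 (prior 1/7 each): that cup was opened and seen not to hold the prize — ruled out; weight (1/7)·0 = 0 each.
If it is under either of cups 2 and 5 (prior 1/7 each): the dealer picks exactly this set with probability 1/6 regardless, and none is the prize; weight (1/7)·(1/6) = 1/42 each.
The weights sum to 1/21.
So P(the pea under cup 2 | the dealer opened cup 1, cup 3, cup 4, cup 6, and cup 7) = (1/42) / (1/21) = 1/2.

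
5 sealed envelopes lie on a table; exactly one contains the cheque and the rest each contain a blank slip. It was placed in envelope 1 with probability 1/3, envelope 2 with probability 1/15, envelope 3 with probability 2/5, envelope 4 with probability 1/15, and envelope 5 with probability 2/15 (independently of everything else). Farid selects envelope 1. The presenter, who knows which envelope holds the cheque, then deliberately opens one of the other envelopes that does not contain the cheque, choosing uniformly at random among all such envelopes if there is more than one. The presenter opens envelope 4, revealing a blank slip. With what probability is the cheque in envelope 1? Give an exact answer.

Apply Bayes' rule, conditioning on where the cheque actually is.
If it is in envelope 1 (prior 1/3): the presenter has 4 equally likely choices, so probability 1/4; weight (1/3)·(1/4) = 1/12.
If it is in envelope 2 (prior 1/15): the presenter has 3 equally likely choices, so probability 1/3; weight (1/15)·(1/3) = 1/45.
If it is in envelope 3 (prior 2/5): the presenter has 3 equally likely choices, so probability 1/3; weight (2/5)·(1/3) = 2/15.
If it is in envelope 4 (prior 1/15): the presenter opened envelope 4, so this case is ruled out; weight (1/15)·0 = 0.
If it is in envelope 5 (prior 2/15): the presenter has 3 equally likely choices, so probability 1/3; weight (2/15)·(1/3) = 2/45.
The weights sum to 17/60.
So P(the cheque in envelope 1 | the presenter opened envelope 4) = (1/12) / (17/60) = 5/17.

5/17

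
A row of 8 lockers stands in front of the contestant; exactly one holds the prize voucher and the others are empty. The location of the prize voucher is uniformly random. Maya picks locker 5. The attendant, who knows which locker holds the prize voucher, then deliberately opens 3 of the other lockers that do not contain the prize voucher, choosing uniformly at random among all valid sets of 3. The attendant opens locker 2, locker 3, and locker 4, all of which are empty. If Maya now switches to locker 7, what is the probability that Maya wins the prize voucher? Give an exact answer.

Consider each possible location of the prize voucher in turn.
If it is in any of lockers 1, 6, 7, and 8 (prior 1/8 each): the attendant has 20 equally likely choices, so probability 1/20; weight (1/8)·(1/20) = 1/160 each.
If it is in any of lockers 2, 3, and 4 (prior 1/8 each): that locker was opened and seen not to hold the prize — ruled out; weight (1/8)·0 = 0 each.
If it is in locker 5 (prior 1/8): the attendant has 35 equally likely choices, so probability 1/35; weight (1/8)·(1/35) = 1/280.
The weights sum to 1/35.
So P(the prize voucher in locker 7 | the attendant opened locker 2, locker 3, and locker 4) = (1/160) / (1/35) = 7/32.

7/32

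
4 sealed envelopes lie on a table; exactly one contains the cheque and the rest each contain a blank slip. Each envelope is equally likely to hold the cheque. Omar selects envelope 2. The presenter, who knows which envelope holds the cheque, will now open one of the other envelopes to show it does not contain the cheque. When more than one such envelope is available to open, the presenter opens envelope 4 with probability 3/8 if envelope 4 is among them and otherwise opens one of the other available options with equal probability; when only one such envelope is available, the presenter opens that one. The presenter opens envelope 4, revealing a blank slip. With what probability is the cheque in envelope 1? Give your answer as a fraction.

Consider each possible location of the cheque in turn.
If it is in any of envelopes 1, 2, and 3 (prior 1/4 each): envelope 4 is available, opened with probability 3/8; weight (1/4)·(3/8) = 3/32 each.
If it is in envelope 4 (prior 1/4): the presenter opened envelope 4, so this case is ruled out; weight (1/4)·0 = 0.
The weights sum to 9/32.
So P(the cheque in envelope 1 | the presenter opened envelope 4) = (3/32) / (9/32) = 1/3.

1/3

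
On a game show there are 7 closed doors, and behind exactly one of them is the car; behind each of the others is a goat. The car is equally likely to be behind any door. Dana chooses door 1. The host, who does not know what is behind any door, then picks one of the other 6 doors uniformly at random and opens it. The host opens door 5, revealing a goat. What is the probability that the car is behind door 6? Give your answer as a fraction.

Because the host chose which door to open without knowing where the car is, the choice is independent of the prize location. Learning that door 5 does not hold the car simply rules out that one location and leaves the remaining 6 doors still equally likely by symmetry.
So P(the car behind door 6) = 1/6.

1/6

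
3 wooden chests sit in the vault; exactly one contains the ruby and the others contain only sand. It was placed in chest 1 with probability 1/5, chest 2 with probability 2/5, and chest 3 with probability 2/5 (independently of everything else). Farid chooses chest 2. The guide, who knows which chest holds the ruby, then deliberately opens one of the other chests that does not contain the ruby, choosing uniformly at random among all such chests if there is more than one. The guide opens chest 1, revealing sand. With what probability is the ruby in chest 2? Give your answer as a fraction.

Consider each possible location of the ruby in turn.
If it is in chest 1 (prior 1/5): the guide opened chest 1, so this case is ruled out; weight (1/5)·0 = 0.
If it is in chest 2 (prior 2/5): the guide has 2 equally likely choices, so probability 1/2; weight (2/5)·(1/2) = 1/5.
If it is in chest 3 (prior 2/5): the guide has no choice, probability 1; weight (2/5)·1 = 2/5.
The weights sum to 3/5.
So P(the ruby in chest 2 | the guide opened chest 1) = (1/5) / (3/5) = 1/3.

1/3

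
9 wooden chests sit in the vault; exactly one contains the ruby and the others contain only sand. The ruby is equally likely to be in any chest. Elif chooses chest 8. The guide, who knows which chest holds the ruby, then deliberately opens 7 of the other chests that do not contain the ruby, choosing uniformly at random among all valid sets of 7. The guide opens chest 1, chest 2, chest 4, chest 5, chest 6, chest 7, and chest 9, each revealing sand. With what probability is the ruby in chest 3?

8/9

Condition on the true location of the ruby.
If it is in any of chests 1, 2, 4, 5, 6, 7, and 9 (prior 1/9 each): that chest was opened and seen not to hold the prize — ruled out; weight (1/9)·0 = 0 each.
If it is in chest 3 (prior 1/9): the guide has no choice, probability 1; weight (1/9)·1 = 1/9.
If it is in chest 8 (prior 1/9): the guide has 8 equally likely choices, so probability 1/8; weight (1/9)·(1/8) = 1/72.
The weights sum to 1/8.
So P(the ruby in chest 3 | the guide opened chest 1, chest 2, chest 4, chest 5, chest 6, chest 7, and chest 9) = (1/9) / (1/8) = 8/9.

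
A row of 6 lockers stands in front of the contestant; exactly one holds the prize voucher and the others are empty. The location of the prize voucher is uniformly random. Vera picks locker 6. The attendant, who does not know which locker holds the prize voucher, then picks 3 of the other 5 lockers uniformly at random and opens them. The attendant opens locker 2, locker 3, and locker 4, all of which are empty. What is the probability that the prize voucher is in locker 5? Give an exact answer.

1/3

Consider each possible location of the prize voucher in turn.
If it is in any of lockers 1, 5, and 6 (prior 1/6 each): the attendant picks exactly this set with probability 1/10 regardless, and none is the prize; weight (1/6)·(1/10) = 1/60 each.
If it is in any of lockers 2, 3, and 4 (prior 1/6 each): that locker was opened and seen not to hold the prize — ruled out; weight (1/6)·0 = 0 each.
The weights sum to 1/20.
So P(the prize voucher in locker 5 | the attendant opened locker 2, locker 3, and locker 4) = (1/60) / (1/20) = 1/3.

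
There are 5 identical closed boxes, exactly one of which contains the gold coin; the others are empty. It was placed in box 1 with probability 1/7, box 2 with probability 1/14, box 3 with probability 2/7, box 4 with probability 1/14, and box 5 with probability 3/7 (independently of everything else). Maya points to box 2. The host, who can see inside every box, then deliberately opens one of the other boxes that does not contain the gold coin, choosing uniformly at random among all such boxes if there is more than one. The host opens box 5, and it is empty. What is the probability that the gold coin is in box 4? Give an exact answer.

4/31

Condition on the true location of the gold coin.
If it is in box 1 (prior 1/7): the host has 3 equally likely choices, so probability 1/3; weight (1/7)·(1/3) = 1/21.
If it is in box 2 (prior 1/14): the host has 4 equally likely choices, so probability 1/4; weight (1/14)·(1/4) = 1/56.
If it is in box 3 (prior 2/7): the host has 3 equally likely choices, so probability 1/3; weight (2/7)·(1/3) = 2/21.
If it is in box 4 (prior 1/14): the host has 3 equally likely choices, so probability 1/3; weight (1/14)·(1/3) = 1/42.
If it is in box 5 (prior 3/7): the host opened box 5, so this case is ruled out; weight (3/7)·0 = 0.
The weights sum to 31/168.
So P(the gold coin in box 4 | the host opened box 5) = (1/42) / (31/168) = 4/31.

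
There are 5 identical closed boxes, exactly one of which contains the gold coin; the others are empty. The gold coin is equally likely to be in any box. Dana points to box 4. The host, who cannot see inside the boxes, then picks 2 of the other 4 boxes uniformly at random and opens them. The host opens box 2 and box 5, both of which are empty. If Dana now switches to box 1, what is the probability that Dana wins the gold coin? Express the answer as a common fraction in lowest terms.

Apply Bayes' rule, conditioning on where the gold coin actually is.
If it is in any of boxes 1, 3, and 4 (prior 1/5 each): the host picks exactly this set with probability 1/6 regardless, and none is the prize; weight (1/5)·(1/6) = 1/30 each.
If it is in either of boxes 2 and 5 (prior 1/5 each): that box was opened and seen not to hold the prize — ruled out; weight (1/5)·0 = 0 each.
The weights sum to 1/10.
So P(the gold coin in box 1 | the host opened box 2 and box 5) = (1/30) / (1/10) = 1/3.

1/3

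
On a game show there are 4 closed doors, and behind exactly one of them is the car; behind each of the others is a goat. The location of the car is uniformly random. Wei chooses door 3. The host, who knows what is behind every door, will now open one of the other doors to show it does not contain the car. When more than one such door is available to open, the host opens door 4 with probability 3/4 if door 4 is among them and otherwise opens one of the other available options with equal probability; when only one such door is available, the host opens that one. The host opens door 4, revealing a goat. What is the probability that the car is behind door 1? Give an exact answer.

Consider each possible location of the car in turn.
If it is behind any of doors 1, 2, and 3 (prior 1/4 each): door 4 is available, opened with probability 3/4; weight (1/4)·(3/4) = 3/16 each.
If it is behind door 4 (prior 1/4): the host opened door 4, so this case is ruled out; weight (1/4)·0 = 0.
The weights sum to 9/16.
So P(the car behind door 1 | the host opened door 4) = (3/16) / (9/16) = 1/3.

1/3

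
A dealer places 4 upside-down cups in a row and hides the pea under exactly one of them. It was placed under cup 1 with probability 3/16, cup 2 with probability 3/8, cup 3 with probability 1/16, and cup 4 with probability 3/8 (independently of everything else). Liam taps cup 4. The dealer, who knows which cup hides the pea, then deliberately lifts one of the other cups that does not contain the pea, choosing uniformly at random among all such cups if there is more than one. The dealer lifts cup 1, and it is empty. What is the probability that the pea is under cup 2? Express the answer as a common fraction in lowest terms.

6/11

Condition on the true location of the pea.
If it is under cup 1 (prior 3/16): the dealer opened cup 1, so this case is ruled out; weight (3/16)·0 = 0.
If it is under cup 2 (prior 3/8): the dealer has 2 equally likely choices, so probability 1/2; weight (3/8)·(1/2) = 3/16.
If it is under cup 3 (prior 1/16): the dealer has 2 equally likely choices, so probability 1/2; weight (1/16)·(1/2) = 1/32.
If it is under cup 4 (prior 3/8): the dealer has 3 equally likely choices, so probability 1/3; weight (3/8)·(1/3) = 1/8.
The weights sum to 11/32.
So P(the pea under cup 2 | the dealer opened cup 1) = (3/16) / (11/32) = 6/11.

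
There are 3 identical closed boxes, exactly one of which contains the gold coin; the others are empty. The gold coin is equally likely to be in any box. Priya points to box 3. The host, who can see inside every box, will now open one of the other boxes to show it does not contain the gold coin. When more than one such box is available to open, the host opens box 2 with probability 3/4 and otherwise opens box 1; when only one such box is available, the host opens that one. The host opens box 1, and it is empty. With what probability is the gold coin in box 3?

Condition on the true location of the gold coin.
If it is in box 1 (prior 1/3): the host opened box 1, so this case is ruled out; weight (1/3)·0 = 0.
If it is in box 2 (prior 1/3): only box 1 is available, probability 1; weight (1/3)·1 = 1/3.
If it is in box 3 (prior 1/3): box 2 is available but not opened, probability 1/4; weight (1/3)·(1/4) = 1/12.
The weights sum to 5/12.
So P(the gold coin in box 3 | the host opened box 1) = (1/12) / (5/12) = 1/5.

1/5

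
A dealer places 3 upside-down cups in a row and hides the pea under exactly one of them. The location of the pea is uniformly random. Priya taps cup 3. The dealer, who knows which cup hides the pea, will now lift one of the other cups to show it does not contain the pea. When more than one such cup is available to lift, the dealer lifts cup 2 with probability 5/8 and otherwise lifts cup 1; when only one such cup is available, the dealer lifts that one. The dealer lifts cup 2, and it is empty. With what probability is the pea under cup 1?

8/13

Consider each possible location of the pea in turn.
If it is under cup 1 (prior 1/3): only cup 2 is available, probability 1; weight (1/3)·1 = 1/3.
If it is under cup 2 (prior 1/3): the dealer opened cup 2, so this case is ruled out; weight (1/3)·0 = 0.
If it is under cup 3 (prior 1/3): cup 2 is available, opened with probability 5/8; weight (1/3)·(5/8) = 5/24.
The weights sum to 13/24.
So P(the pea under cup 1 | the dealer opened cup 2) = (1/3) / (13/24) = 8/13.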